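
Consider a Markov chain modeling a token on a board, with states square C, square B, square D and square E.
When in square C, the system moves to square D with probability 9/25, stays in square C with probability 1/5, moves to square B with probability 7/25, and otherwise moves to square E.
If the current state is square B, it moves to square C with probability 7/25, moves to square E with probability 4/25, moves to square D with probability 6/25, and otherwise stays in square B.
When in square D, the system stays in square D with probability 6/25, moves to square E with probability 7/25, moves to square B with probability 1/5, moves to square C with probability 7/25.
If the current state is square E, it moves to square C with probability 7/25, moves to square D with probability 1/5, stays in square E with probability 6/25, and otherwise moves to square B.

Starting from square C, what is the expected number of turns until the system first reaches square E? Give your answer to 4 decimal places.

5.1247

Let t(s) be the expected number of turns to first reach square E from state s, with t(square E) = 0. Conditioning on the first turn:
t(square C) = 1 + 0.2·t(square C) + 0.28·t(square B) + 0.36·t(square D)
t(square B) = 1 + 0.28·t(square C) + 0.32·t(square B) + 0.24·t(square D)
t(square D) = 1 + 0.28·t(square C) + 0.2·t(square B) + 0.24·t(square D)
Solving: t(square C) = 5.1247, t(square B) = 5.1939, t(square D) = 4.5706.
Expected turns from square C to square E: 5.1247.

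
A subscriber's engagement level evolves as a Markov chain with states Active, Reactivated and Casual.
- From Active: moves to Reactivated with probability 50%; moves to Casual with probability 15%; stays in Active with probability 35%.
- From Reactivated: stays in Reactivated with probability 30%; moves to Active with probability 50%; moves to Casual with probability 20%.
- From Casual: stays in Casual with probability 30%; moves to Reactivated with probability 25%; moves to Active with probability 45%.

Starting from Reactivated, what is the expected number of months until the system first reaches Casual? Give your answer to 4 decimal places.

5.6098

Let t(s) be the expected number of months to first reach Casual from state s, with t(Casual) = 0. Conditioning on the first month:
t(Active) = 1 + 0.35·t(Active) + 0.5·t(Reactivated)
t(Reactivated) = 1 + 0.5·t(Active) + 0.3·t(Reactivated)
Solving: t(Active) = 5.8537, t(Reactivated) = 5.6098.
Expected months from Reactivated to Casual: 5.6098.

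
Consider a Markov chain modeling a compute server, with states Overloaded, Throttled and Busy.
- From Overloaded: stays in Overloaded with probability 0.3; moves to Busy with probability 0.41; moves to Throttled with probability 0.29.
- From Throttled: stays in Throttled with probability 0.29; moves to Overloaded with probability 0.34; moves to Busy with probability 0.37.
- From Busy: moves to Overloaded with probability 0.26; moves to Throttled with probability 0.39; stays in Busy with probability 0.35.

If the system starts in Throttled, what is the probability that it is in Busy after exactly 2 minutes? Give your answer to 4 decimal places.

Sum over the intermediate state after 1 minute:
P = P(Throttled→Overloaded)·P(Overloaded→Busy) + P(Throttled→Throttled)·P(Throttled→Busy) + P(Throttled→Busy)·P(Busy→Busy)
  = 0.34×0.41 + 0.29×0.37 + 0.37×0.35
  = 0.1394 + 0.1073 + 0.1295 = 0.3762

0.3762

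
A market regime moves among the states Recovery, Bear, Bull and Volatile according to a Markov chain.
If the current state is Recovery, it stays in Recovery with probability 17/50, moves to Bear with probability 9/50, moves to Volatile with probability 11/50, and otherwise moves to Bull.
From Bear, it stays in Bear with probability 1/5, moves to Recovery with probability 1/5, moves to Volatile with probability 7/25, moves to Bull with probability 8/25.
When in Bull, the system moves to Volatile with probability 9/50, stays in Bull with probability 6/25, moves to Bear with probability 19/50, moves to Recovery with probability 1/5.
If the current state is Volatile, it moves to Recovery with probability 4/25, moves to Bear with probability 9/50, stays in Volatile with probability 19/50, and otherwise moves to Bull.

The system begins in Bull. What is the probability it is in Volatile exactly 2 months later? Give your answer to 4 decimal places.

Propagate the distribution vector 2 months from Bull.
After 0 months: (0.0000, 0.0000, 1.0000, 0.0000)
After 1 month: (0.2000, 0.3800, 0.2400, 0.1800)
After 2 months: (0.2208, 0.2356, 0.2816, 0.2620)
P(in Volatile after 2 months) = 0.2620

0.2620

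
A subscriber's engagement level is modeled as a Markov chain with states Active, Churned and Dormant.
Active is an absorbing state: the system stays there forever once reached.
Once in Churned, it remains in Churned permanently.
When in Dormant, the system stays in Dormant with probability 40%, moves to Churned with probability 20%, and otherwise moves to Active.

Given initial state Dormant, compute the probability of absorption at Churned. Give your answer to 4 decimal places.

0.3333

Let h(s) be the probability of absorption at Churned starting from transient state s. Then h(Churned) = 1 and h(Active) = 0. By first-step analysis:
h(Dormant) = 0.4·0 + 0.2·1 + 0.4·h(Dormant)
Solving: h(Dormant) = 0.3333.
Starting from Dormant, the probability is 0.3333.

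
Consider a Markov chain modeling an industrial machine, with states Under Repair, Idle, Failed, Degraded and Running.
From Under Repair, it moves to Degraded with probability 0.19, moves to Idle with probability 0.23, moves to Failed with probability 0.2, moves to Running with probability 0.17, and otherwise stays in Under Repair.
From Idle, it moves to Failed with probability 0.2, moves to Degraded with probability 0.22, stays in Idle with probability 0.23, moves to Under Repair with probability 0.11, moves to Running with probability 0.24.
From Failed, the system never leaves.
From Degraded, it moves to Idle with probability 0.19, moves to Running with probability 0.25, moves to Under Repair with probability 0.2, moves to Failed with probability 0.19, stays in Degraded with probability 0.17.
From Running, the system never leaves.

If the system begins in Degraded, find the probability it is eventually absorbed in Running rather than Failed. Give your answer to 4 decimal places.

0.5461

Let h(s) be the probability of absorption at Running starting from transient state s. Then h(Running) = 1 and h(Failed) = 0. By first-step analysis:
h(Under Repair) = 0.21·h(Under Repair) + 0.23·h(Idle) + 0.2·0 + 0.19·h(Degraded) + 0.17·1
h(Idle) = 0.11·h(Under Repair) + 0.23·h(Idle) + 0.2·0 + 0.22·h(Degraded) + 0.24·1
h(Degraded) = 0.2·h(Under Repair) + 0.19·h(Idle) + 0.19·0 + 0.17·h(Degraded) + 0.25·1
Solving: h(Under Repair) = 0.5037, h(Idle) = 0.5397, h(Degraded) = 0.5461.
Starting from Degraded, the probability is 0.5461.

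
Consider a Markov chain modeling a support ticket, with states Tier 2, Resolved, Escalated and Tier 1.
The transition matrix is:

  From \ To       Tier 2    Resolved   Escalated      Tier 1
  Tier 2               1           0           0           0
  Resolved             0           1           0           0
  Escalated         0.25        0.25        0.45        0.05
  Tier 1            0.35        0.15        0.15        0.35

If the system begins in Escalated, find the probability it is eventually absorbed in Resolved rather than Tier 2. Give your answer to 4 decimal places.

Let h(s) be the probability of absorption at Resolved starting from transient state s. Then h(Resolved) = 1 and h(Tier 2) = 0. By first-step analysis:
h(Escalated) = 0.25·0 + 0.25·1 + 0.45·h(Escalated) + 0.05·h(Tier 1)
h(Tier 1) = 0.35·0 + 0.15·1 + 0.15·h(Escalated) + 0.35·h(Tier 1)
Solving: h(Escalated) = 0.4857, h(Tier 1) = 0.3429.
Starting from Escalated, the probability is 0.4857.

0.4857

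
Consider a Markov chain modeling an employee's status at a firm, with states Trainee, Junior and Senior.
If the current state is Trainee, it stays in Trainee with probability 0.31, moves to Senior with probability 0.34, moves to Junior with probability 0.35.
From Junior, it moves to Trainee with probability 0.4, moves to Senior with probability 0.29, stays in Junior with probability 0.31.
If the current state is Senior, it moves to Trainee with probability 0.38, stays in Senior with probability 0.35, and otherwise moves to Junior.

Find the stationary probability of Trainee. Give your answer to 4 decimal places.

Let the stationary distribution be π with π = πP and π_1 + π_2 + π_3 = 1.
π_1 = 0.31·π_1 + 0.4·π_2 + 0.38·π_3
π_2 = 0.35·π_1 + 0.31·π_2 + 0.27·π_3
Solving with the normalization constraint gives π = (0.3610, 0.3113, 0.3277).
So the stationary probability of Trainee is 0.3610.

0.3610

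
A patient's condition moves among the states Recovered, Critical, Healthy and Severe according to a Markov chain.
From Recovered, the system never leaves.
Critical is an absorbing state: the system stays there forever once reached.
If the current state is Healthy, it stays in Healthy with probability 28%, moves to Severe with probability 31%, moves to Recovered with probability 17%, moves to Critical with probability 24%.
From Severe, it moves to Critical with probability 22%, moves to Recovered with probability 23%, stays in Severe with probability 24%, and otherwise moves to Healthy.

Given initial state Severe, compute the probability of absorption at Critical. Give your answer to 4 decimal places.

0.5161

Let h(s) be the probability of absorption at Critical starting from transient state s. Then h(Critical) = 1 and h(Recovered) = 0. By first-step analysis:
h(Healthy) = 0.17·0 + 0.24·1 + 0.28·h(Healthy) + 0.31·h(Severe)
h(Severe) = 0.23·0 + 0.22·1 + 0.31·h(Healthy) + 0.24·h(Severe)
Solving: h(Healthy) = 0.5555, h(Severe) = 0.5161.
Starting from Severe, the probability is 0.5161.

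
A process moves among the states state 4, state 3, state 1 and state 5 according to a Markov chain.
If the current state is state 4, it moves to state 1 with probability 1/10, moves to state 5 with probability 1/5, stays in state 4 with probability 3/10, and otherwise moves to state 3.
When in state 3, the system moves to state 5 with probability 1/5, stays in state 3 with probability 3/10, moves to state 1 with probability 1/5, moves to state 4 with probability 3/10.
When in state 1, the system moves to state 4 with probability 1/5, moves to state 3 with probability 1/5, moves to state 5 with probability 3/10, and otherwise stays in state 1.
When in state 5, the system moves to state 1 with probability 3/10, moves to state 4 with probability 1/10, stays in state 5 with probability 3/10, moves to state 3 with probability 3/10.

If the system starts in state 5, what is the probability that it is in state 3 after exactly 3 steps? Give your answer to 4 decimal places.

Propagate the distribution vector 3 steps from state 5.
After 0 steps: (0.0000, 0.0000, 0.0000, 1.0000)
After 1 step: (0.1000, 0.3000, 0.3000, 0.3000)
After 2 steps: (0.2100, 0.2800, 0.2500, 0.2600)
After 3 steps: (0.2230, 0.2960, 0.2300, 0.2510)
P(in state 3 after 3 steps) = 0.2960

0.2960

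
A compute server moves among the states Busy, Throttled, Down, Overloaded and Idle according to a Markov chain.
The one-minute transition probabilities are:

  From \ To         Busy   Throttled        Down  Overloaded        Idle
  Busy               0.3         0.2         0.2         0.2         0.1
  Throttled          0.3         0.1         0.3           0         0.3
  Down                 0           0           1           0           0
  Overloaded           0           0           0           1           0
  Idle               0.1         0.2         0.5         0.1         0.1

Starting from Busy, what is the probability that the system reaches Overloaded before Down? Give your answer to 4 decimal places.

Let h(s) be the probability of absorption at Overloaded starting from transient state s. Then h(Overloaded) = 1 and h(Down) = 0. By first-step analysis:
h(Busy) = 0.3·h(Busy) + 0.2·h(Throttled) + 0.2·0 + 0.2·1 + 0.1·h(Idle)
h(Throttled) = 0.3·h(Busy) + 0.1·h(Throttled) + 0.3·0 + 0.3·h(Idle)
h(Idle) = 0.1·h(Busy) + 0.2·h(Throttled) + 0.5·0 + 0.1·1 + 0.1·h(Idle)
Solving: h(Busy) = 0.3667, h(Throttled) = 0.1867, h(Idle) = 0.1933.
Starting from Busy, the probability is 0.3667.

0.3667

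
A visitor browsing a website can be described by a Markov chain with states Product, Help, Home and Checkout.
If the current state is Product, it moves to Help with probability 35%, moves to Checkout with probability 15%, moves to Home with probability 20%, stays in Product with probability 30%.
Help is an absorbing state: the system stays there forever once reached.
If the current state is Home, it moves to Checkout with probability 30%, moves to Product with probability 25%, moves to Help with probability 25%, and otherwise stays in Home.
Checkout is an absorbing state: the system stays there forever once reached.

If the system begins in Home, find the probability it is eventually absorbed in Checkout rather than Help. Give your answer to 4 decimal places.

0.4853

Let h(s) be the probability of absorption at Checkout starting from transient state s. Then h(Checkout) = 1 and h(Help) = 0. By first-step analysis:
h(Product) = 0.3·h(Product) + 0.35·0 + 0.2·h(Home) + 0.15·1
h(Home) = 0.25·h(Product) + 0.25·0 + 0.2·h(Home) + 0.3·1
Solving: h(Product) = 0.3529, h(Home) = 0.4853.
Starting from Home, the probability is 0.4853.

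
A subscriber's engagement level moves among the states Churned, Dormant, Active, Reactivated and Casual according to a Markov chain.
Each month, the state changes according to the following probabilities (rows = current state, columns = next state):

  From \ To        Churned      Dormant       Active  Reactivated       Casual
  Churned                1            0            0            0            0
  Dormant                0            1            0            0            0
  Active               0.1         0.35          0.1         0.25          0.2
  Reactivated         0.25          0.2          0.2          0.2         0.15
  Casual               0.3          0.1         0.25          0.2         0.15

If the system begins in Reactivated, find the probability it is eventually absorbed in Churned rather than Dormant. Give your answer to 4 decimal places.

0.5195

Let h(s) be the probability of absorption at Churned starting from transient state s. Then h(Churned) = 1 and h(Dormant) = 0. By first-step analysis:
h(Active) = 0.1·1 + 0.35·0 + 0.1·h(Active) + 0.25·h(Reactivated) + 0.2·h(Casual)
h(Reactivated) = 0.25·1 + 0.2·0 + 0.2·h(Active) + 0.2·h(Reactivated) + 0.15·h(Casual)
h(Casual) = 0.3·1 + 0.1·0 + 0.25·h(Active) + 0.2·h(Reactivated) + 0.15·h(Casual)
Solving: h(Active) = 0.3862, h(Reactivated) = 0.5195, h(Casual) = 0.5888.
Starting from Reactivated, the probability is 0.5195.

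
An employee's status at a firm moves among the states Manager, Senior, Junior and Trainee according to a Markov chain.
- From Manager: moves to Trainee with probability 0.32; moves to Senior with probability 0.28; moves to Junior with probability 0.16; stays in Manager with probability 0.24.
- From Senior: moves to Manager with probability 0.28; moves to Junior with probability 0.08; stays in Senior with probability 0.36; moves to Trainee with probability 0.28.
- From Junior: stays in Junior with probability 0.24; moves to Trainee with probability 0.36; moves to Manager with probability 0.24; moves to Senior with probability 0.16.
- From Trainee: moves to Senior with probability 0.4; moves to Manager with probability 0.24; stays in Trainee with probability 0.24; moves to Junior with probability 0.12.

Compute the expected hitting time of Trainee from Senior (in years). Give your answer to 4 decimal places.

Let t(s) be the expected number of years to first reach Trainee from state s, with t(Trainee) = 0. Conditioning on the first year:
t(Manager) = 1 + 0.24·t(Manager) + 0.28·t(Senior) + 0.16·t(Junior)
t(Senior) = 1 + 0.28·t(Manager) + 0.36·t(Senior) + 0.08·t(Junior)
t(Junior) = 1 + 0.24·t(Manager) + 0.16·t(Senior) + 0.24·t(Junior)
Solving: t(Manager) = 3.1789, t(Senior) = 3.3309, t(Junior) = 3.0209.
Expected years from Senior to Trainee: 3.3309.

3.3309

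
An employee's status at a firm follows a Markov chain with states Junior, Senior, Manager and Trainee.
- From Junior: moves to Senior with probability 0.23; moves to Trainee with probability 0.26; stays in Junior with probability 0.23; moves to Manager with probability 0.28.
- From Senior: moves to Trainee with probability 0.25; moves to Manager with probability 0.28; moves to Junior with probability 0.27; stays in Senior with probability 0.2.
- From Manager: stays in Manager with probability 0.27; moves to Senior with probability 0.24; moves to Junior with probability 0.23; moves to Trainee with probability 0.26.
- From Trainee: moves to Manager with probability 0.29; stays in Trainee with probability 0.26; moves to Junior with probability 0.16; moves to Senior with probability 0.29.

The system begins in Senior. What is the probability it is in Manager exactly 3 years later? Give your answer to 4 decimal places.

0.2798

Propagate the distribution vector 3 years from Senior.
After 0 years: (0.0000, 1.0000, 0.0000, 0.0000)
After 1 year: (0.2700, 0.2000, 0.2800, 0.2500)
After 2 years: (0.2205, 0.2418, 0.2797, 0.2580)
After 3 years: (0.2216, 0.2410, 0.2798, 0.2576)
P(in Manager after 3 years) = 0.2798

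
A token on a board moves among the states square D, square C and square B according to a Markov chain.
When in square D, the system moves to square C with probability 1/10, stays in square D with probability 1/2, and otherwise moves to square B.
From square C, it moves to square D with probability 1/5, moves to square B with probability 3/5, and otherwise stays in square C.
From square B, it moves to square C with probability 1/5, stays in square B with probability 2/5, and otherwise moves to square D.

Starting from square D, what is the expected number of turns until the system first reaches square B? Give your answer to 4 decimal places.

Let t(s) be the expected number of turns to first reach square B from state s, with t(square B) = 0. Conditioning on the first turn:
t(square D) = 1 + 0.5·t(square D) + 0.1·t(square C)
t(square C) = 1 + 0.2·t(square D) + 0.2·t(square C)
Solving: t(square D) = 2.3684, t(square C) = 1.8421.
Expected turns from square D to square B: 2.3684.

2.3684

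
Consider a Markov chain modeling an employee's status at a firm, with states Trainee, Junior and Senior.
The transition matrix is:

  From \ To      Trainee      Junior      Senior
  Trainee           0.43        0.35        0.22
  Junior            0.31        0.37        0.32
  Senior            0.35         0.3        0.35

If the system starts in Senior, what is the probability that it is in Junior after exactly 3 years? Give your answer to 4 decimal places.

Propagate the distribution vector 3 years from Senior.
After 0 years: (0.0000, 0.0000, 1.0000)
After 1 year: (0.3500, 0.3000, 0.3500)
After 2 years: (0.3660, 0.3385, 0.2955)
After 3 years: (0.3657, 0.3420, 0.2923)
P(in Junior after 3 years) = 0.3420

0.3420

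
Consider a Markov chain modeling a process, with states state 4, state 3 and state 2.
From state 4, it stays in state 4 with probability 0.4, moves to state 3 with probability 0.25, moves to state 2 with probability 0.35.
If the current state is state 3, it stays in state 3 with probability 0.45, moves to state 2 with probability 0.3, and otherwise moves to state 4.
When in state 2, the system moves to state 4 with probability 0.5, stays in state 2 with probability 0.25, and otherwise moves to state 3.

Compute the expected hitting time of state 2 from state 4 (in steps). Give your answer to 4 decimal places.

2.9907

Let t(s) be the expected number of steps to first reach state 2 from state s, with t(state 2) = 0. Conditioning on the first step:
t(state 4) = 1 + 0.4·t(state 4) + 0.25·t(state 3)
t(state 3) = 1 + 0.25·t(state 4) + 0.45·t(state 3)
Solving: t(state 4) = 2.9907, t(state 3) = 3.1776.
Expected steps from state 4 to state 2: 2.9907.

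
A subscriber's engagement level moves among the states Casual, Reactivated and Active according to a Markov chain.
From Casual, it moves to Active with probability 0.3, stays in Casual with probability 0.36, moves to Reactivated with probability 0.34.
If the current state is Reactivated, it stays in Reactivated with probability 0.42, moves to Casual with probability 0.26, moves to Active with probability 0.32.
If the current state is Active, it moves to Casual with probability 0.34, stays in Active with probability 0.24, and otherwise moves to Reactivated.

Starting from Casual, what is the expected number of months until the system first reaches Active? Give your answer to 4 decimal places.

3.2532

Let t(s) be the expected number of months to first reach Active from state s, with t(Active) = 0. Conditioning on the first month:
t(Casual) = 1 + 0.36·t(Casual) + 0.34·t(Reactivated)
t(Reactivated) = 1 + 0.26·t(Casual) + 0.42·t(Reactivated)
Solving: t(Casual) = 3.2532, t(Reactivated) = 3.1825.
Expected months from Casual to Active: 3.2532.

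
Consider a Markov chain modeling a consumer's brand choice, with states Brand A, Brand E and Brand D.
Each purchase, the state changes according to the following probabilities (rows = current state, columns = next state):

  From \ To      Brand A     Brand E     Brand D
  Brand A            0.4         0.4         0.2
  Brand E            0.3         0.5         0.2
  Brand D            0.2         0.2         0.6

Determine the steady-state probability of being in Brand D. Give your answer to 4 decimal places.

0.3333

Let the stationary distribution be π with π = πP and π_1 + π_2 + π_3 = 1.
π_1 = 0.4·π_1 + 0.3·π_2 + 0.2·π_3
π_2 = 0.4·π_1 + 0.5·π_2 + 0.2·π_3
Solving with the normalization constraint gives π = (0.2963, 0.3704, 0.3333).
So the stationary probability of Brand D is 0.3333.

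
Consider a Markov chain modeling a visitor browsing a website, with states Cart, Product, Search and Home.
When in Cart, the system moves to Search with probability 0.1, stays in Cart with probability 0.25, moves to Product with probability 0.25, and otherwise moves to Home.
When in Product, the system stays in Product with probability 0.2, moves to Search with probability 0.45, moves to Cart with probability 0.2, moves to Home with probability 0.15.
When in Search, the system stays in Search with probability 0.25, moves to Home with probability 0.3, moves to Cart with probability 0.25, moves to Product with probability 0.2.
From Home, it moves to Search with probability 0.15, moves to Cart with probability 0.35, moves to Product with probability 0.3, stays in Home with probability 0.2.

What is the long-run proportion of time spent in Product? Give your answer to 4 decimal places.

0.2396

Let the stationary distribution be π with π = πP and π_1 + π_2 + π_3 + π_4 = 1.
π_1 = 0.25·π_1 + 0.2·π_2 + 0.25·π_3 + 0.35·π_4
π_2 = 0.25·π_1 + 0.2·π_2 + 0.2·π_3 + 0.3·π_4
π_3 = 0.1·π_1 + 0.45·π_2 + 0.25·π_3 + 0.15·π_4
Solving with the normalization constraint gives π = (0.2644, 0.2396, 0.2319, 0.2641).
So the stationary probability of Product is 0.2396.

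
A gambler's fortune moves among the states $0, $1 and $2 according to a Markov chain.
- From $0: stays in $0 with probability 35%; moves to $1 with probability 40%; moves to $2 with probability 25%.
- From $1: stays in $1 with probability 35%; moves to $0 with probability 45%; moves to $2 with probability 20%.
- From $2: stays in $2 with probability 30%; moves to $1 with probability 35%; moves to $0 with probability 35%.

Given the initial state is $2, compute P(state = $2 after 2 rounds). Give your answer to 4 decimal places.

Sum over the intermediate state after 1 round:
P = P($2→$0)·P($0→$2) + P($2→$1)·P($1→$2) + P($2→$2)·P($2→$2)
  = 0.35×0.25 + 0.35×0.2 + 0.3×0.3
  = 0.0875 + 0.0700 + 0.0900 = 0.2475

0.2475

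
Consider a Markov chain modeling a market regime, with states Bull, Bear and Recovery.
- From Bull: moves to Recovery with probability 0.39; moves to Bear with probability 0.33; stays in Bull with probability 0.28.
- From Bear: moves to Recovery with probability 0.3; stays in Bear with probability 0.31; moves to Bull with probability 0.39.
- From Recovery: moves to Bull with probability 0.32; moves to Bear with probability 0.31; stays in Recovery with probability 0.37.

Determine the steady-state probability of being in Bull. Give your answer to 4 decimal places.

0.3290

Let the stationary distribution be π with π = πP and π_1 + π_2 + π_3 = 1.
π_1 = 0.28·π_1 + 0.39·π_2 + 0.32·π_3
π_2 = 0.33·π_1 + 0.31·π_2 + 0.31·π_3
Solving with the normalization constraint gives π = (0.3290, 0.3166, 0.3544).
So the stationary probability of Bull is 0.3290.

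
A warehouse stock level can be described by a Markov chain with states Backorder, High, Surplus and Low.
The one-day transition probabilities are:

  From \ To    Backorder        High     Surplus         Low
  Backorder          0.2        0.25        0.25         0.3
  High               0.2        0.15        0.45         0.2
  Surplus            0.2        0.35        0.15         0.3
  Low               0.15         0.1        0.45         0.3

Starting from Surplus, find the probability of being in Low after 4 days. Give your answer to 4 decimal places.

0.2772

Propagate the distribution vector 4 days from Surplus.
After 0 days: (0.0000, 0.0000, 1.0000, 0.0000)
After 1 day: (0.2000, 0.3500, 0.1500, 0.3000)
After 2 days: (0.1850, 0.1850, 0.3650, 0.2650)
After 3 days: (0.1868, 0.2283, 0.3035, 0.2815)
After 4 days: (0.1859, 0.2153, 0.3216, 0.2772)
P(in Low after 4 days) = 0.2772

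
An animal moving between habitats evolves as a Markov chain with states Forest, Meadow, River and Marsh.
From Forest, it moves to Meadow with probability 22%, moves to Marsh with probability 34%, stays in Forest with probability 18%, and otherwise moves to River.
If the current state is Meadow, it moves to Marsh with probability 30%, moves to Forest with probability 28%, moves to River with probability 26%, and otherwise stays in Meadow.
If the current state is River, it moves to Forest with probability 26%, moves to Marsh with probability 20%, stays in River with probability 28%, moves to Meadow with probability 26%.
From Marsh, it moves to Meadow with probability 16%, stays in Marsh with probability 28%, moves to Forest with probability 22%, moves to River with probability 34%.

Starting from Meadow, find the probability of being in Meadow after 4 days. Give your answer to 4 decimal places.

0.2029

Propagate the distribution vector 4 days from Meadow.
After 0 days: (0.0000, 1.0000, 0.0000, 0.0000)
After 1 day: (0.2800, 0.1600, 0.2600, 0.3000)
After 2 days: (0.2288, 0.2028, 0.2892, 0.2792)
After 3 days: (0.2346, 0.2026, 0.2881, 0.2746)
After 4 days: (0.2343, 0.2029, 0.2877, 0.2751)
P(in Meadow after 4 days) = 0.2029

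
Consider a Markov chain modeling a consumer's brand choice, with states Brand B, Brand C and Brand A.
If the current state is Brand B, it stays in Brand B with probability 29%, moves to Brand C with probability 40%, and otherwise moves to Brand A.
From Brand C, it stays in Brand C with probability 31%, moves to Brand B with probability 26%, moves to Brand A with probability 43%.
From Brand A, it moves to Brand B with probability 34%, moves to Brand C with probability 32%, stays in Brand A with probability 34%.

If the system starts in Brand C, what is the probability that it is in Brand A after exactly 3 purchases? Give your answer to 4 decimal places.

Propagate the distribution vector 3 purchases from Brand C.
After 0 purchases: (0.0000, 1.0000, 0.0000)
After 1 purchase: (0.2600, 0.3100, 0.4300)
After 2 purchases: (0.3022, 0.3377, 0.3601)
After 3 purchases: (0.2979, 0.3408, 0.3613)
P(in Brand A after 3 purchases) = 0.3613

0.3613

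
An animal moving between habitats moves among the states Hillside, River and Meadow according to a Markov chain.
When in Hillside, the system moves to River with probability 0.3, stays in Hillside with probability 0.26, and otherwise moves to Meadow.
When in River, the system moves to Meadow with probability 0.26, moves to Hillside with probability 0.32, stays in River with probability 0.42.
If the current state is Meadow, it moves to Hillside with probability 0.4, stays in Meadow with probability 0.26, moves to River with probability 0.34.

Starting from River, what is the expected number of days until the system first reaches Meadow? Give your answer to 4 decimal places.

Let t(s) be the expected number of days to first reach Meadow from state s, with t(Meadow) = 0. Conditioning on the first day:
t(Hillside) = 1 + 0.26·t(Hillside) + 0.3·t(River)
t(River) = 1 + 0.32·t(Hillside) + 0.42·t(River)
Solving: t(Hillside) = 2.6411, t(River) = 3.1813.
Expected days from River to Meadow: 3.1813.

3.1813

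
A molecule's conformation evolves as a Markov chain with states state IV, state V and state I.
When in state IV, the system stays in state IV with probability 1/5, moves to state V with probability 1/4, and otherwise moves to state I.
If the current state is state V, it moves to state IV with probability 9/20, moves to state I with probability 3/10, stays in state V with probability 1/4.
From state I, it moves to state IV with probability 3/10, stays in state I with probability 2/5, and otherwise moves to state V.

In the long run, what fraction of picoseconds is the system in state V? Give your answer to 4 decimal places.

0.2710

Let the stationary distribution be π with π = πP and π_1 + π_2 + π_3 = 1.
π_1 = 0.2·π_1 + 0.45·π_2 + 0.3·π_3
π_2 = 0.25·π_1 + 0.25·π_2 + 0.3·π_3
Solving with the normalization constraint gives π = (0.3097, 0.2710, 0.4194).
So the stationary probability of state V is 0.2710.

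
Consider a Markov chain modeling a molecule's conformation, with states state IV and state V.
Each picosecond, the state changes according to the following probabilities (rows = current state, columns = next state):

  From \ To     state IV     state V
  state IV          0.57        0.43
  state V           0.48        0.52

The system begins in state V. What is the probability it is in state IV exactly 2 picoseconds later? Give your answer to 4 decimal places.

Sum over the intermediate state after 1 picosecond:
P = P(state V→state IV)·P(state IV→state IV) + P(state V→state V)·P(state V→state IV)
  = 0.48×0.57 + 0.52×0.48
  = 0.2736 + 0.2496 = 0.5232

0.5232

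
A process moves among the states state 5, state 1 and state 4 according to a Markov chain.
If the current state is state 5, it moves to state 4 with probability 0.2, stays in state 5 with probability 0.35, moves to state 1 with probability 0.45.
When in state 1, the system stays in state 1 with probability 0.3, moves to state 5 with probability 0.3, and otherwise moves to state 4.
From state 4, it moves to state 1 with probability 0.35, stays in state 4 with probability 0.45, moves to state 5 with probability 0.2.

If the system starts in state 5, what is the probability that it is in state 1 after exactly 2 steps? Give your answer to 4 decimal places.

Sum over the intermediate state after 1 step:
P = P(state 5→state 5)·P(state 5→state 1) + P(state 5→state 1)·P(state 1→state 1) + P(state 5→state 4)·P(state 4→state 1)
  = 0.35×0.45 + 0.45×0.3 + 0.2×0.35
  = 0.1575 + 0.1350 + 0.0700 = 0.3625

0.3625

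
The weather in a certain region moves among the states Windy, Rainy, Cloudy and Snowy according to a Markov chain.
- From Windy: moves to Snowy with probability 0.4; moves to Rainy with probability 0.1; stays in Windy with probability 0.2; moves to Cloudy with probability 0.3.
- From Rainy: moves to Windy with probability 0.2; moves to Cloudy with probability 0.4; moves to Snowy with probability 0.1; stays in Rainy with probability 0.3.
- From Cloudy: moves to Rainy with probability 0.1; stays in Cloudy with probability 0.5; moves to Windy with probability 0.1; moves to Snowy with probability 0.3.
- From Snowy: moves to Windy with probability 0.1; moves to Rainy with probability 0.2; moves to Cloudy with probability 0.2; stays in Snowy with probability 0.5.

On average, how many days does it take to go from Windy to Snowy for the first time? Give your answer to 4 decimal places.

Let t(s) be the expected number of days to first reach Snowy from state s, with t(Snowy) = 0. Conditioning on the first day:
t(Windy) = 1 + 0.2·t(Windy) + 0.1·t(Rainy) + 0.3·t(Cloudy)
t(Rainy) = 1 + 0.2·t(Windy) + 0.3·t(Rainy) + 0.4·t(Cloudy)
t(Cloudy) = 1 + 0.1·t(Windy) + 0.1·t(Rainy) + 0.5·t(Cloudy)
Solving: t(Windy) = 3.0918, t(Rainy) = 4.2995, t(Cloudy) = 3.4783.
Expected days from Windy to Snowy: 3.0918.

3.0918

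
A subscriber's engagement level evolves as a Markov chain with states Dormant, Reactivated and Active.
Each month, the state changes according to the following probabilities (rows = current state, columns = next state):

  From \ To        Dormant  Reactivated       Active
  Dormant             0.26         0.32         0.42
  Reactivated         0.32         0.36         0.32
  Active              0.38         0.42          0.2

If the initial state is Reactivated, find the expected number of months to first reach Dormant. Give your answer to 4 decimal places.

Let t(s) be the expected number of months to first reach Dormant from state s, with t(Dormant) = 0. Conditioning on the first month:
t(Reactivated) = 1 + 0.36·t(Reactivated) + 0.32·t(Active)
t(Active) = 1 + 0.42·t(Reactivated) + 0.2·t(Active)
Solving: t(Reactivated) = 2.9661, t(Active) = 2.8072.
Expected months from Reactivated to Dormant: 2.9661.

2.9661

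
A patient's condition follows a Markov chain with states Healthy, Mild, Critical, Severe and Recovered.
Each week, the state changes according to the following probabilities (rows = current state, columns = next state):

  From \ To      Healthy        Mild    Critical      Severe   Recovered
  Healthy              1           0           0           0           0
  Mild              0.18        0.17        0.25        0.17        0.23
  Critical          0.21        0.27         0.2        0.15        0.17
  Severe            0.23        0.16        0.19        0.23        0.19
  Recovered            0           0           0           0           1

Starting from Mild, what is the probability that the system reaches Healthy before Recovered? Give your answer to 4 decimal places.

Let h(s) be the probability of absorption at Healthy starting from transient state s. Then h(Healthy) = 1 and h(Recovered) = 0. By first-step analysis:
h(Mild) = 0.18·1 + 0.17·h(Mild) + 0.25·h(Critical) + 0.17·h(Severe) + 0.23·0
h(Critical) = 0.21·1 + 0.27·h(Mild) + 0.2·h(Critical) + 0.15·h(Severe) + 0.17·0
h(Severe) = 0.23·1 + 0.16·h(Mild) + 0.19·h(Critical) + 0.23·h(Severe) + 0.19·0
Solving: h(Mild) = 0.4832, h(Critical) = 0.5247, h(Severe) = 0.5286.
Starting from Mild, the probability is 0.4832.

0.4832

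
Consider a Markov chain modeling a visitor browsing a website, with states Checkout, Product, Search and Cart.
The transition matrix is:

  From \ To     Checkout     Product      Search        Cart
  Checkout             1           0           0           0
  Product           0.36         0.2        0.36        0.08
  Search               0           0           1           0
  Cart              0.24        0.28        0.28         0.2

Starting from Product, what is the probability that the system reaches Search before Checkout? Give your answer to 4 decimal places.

0.5026

Let h(s) be the probability of absorption at Search starting from transient state s. Then h(Search) = 1 and h(Checkout) = 0. By first-step analysis:
h(Product) = 0.36·0 + 0.2·h(Product) + 0.36·1 + 0.08·h(Cart)
h(Cart) = 0.24·0 + 0.28·h(Product) + 0.28·1 + 0.2·h(Cart)
Solving: h(Product) = 0.5026, h(Cart) = 0.5259.
Starting from Product, the probability is 0.5026.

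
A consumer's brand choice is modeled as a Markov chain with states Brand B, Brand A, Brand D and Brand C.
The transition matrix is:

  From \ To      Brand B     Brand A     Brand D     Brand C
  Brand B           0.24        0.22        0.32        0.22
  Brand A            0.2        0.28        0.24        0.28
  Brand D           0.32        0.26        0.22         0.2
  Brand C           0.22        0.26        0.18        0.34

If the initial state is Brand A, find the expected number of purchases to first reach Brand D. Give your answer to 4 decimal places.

Let t(s) be the expected number of purchases to first reach Brand D from state s, with t(Brand D) = 0. Conditioning on the first purchase:
t(Brand B) = 1 + 0.24·t(Brand B) + 0.22·t(Brand A) + 0.22·t(Brand C)
t(Brand A) = 1 + 0.2·t(Brand B) + 0.28·t(Brand A) + 0.28·t(Brand C)
t(Brand C) = 1 + 0.22·t(Brand B) + 0.26·t(Brand A) + 0.34·t(Brand C)
Solving: t(Brand B) = 3.8019, t(Brand A) = 4.1651, t(Brand C) = 4.4233.
Expected purchases from Brand A to Brand D: 4.1651.

4.1651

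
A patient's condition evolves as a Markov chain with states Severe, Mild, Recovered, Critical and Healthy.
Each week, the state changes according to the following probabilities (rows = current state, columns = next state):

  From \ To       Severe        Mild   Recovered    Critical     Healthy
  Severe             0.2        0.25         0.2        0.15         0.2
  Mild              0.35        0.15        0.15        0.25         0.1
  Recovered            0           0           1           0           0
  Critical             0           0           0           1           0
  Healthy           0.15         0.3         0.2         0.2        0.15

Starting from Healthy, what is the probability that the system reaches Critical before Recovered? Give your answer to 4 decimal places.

Let h(s) be the probability of absorption at Critical starting from transient state s. Then h(Critical) = 1 and h(Recovered) = 0. By first-step analysis:
h(Severe) = 0.2·h(Severe) + 0.25·h(Mild) + 0.2·0 + 0.15·1 + 0.2·h(Healthy)
h(Mild) = 0.35·h(Severe) + 0.15·h(Mild) + 0.15·0 + 0.25·1 + 0.1·h(Healthy)
h(Healthy) = 0.15·h(Severe) + 0.3·h(Mild) + 0.2·0 + 0.2·1 + 0.15·h(Healthy)
Solving: h(Severe) = 0.4914, h(Mild) = 0.5575, h(Healthy) = 0.5188.
Starting from Healthy, the probability is 0.5188.

0.5188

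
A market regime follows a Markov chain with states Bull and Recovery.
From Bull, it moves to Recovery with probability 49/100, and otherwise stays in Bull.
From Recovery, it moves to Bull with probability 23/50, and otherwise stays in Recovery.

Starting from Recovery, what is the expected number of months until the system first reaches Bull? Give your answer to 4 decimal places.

Let t(s) be the expected number of months to first reach Bull from state s, with t(Bull) = 0. Conditioning on the first month:
t(Recovery) = 1 + 0.54·t(Recovery)
Solving: t(Recovery) = 2.1739.
Expected months from Recovery to Bull: 2.1739.

2.1739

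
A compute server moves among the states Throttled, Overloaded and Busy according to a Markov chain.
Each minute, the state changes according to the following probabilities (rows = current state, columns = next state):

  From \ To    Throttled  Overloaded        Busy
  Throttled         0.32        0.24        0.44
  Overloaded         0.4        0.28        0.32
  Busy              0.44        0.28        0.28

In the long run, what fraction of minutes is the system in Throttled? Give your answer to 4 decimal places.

0.3834

Let the stationary distribution be π with π = πP and π_1 + π_2 + π_3 = 1.
π_1 = 0.32·π_1 + 0.4·π_2 + 0.44·π_3
π_2 = 0.24·π_1 + 0.28·π_2 + 0.28·π_3
Solving with the normalization constraint gives π = (0.3834, 0.2647, 0.3519).
So the stationary probability of Throttled is 0.3834.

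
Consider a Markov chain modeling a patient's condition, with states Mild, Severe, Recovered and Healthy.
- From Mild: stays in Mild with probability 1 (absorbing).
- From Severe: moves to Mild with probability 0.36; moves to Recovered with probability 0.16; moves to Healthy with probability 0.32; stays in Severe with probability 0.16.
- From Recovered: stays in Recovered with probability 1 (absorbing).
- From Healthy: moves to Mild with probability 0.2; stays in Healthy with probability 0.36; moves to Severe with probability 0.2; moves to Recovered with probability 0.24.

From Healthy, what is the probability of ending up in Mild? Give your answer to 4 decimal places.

Let h(s) be the probability of absorption at Mild starting from transient state s. Then h(Mild) = 1 and h(Recovered) = 0. By first-step analysis:
h(Severe) = 0.36·1 + 0.16·h(Severe) + 0.16·0 + 0.32·h(Healthy)
h(Healthy) = 0.2·1 + 0.2·h(Severe) + 0.24·0 + 0.36·h(Healthy)
Solving: h(Severe) = 0.6216, h(Healthy) = 0.5068.
Starting from Healthy, the probability is 0.5068.

0.5068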